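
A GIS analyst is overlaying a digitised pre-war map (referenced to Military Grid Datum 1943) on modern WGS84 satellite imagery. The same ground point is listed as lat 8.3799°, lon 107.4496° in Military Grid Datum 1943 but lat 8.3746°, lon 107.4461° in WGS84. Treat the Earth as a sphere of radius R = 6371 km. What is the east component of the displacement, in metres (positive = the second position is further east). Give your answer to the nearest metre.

Δφ = 8.3746° − 8.3799° = -0.0053°; Δλ = 107.4461° − 107.4496° = -0.0035°.
1° along a meridian = πR/180 = 111195 m.
ΔN = Δφ × 111195 = -589.3 m; ΔE = Δλ × 111195 × cos(8.3799°) = -0.0035 × 111195 × 0.989324 = -385.0 m.

ΔE = -385 m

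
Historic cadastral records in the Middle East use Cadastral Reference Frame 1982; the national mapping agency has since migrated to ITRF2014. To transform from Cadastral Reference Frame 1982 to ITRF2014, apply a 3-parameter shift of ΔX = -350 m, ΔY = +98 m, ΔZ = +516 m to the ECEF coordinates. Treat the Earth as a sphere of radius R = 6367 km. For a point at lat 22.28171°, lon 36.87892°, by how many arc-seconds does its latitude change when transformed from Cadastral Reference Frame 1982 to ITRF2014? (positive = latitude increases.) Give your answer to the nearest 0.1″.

Δφ = 18.2″

sin φ = 0.379161, cos φ = 0.925331, sin λ = 0.600126, cos λ = 0.799906.
North component: ΔN = −sin φ cos λ·ΔX − sin φ sin λ·ΔY + cos φ·ΔZ = −(0.379161)(0.799906)(-350) − (0.379161)(0.600126)(98) + (0.925331)(516) = 561.32 m.
1° of latitude spans πR/180 = 111125 m, so Δφ = 561.32 / 111125 × 3600 = 18.185″.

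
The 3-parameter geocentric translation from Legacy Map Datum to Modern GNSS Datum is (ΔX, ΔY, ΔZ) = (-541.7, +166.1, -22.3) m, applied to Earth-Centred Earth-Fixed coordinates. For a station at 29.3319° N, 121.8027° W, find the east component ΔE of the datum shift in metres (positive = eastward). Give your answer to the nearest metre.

ΔE = -548 m

At φ = 29.3319°, λ = -121.8027°: sin φ = 0.489868, cos φ = 0.871797, sin λ = -0.849868, cos λ = -0.526996.
ΔE = −sin λ·ΔX + cos λ·ΔY = −(-0.849868)·(-541.7) + (-0.526996)·(166.1) = -547.91 m.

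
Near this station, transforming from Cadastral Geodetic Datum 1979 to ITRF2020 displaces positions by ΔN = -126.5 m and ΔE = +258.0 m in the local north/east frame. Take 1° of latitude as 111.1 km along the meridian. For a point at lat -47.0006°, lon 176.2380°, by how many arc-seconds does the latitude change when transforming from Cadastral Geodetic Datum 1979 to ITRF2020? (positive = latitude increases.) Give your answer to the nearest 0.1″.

1° of latitude = 111.1 km, so Δφ = -126.5 / 111100 = -0.0011386° = -4.099″.

Δφ = -4.1″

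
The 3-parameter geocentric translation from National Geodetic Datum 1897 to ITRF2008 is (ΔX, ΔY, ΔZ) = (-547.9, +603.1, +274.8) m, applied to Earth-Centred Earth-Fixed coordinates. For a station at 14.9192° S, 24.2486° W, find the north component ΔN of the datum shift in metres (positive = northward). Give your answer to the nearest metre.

At φ = -14.9192°, λ = -24.2486°: sin φ = -0.257457, cos φ = 0.966290, sin λ = -0.410697, cos λ = 0.911772.
ΔN = −sin φ cos λ·ΔX − sin φ sin λ·ΔY + cos φ·ΔZ = −(-0.257457)(0.911772)(-547.9) − (-0.257457)(-0.410697)(603.1) + (0.966290)(274.8) = 73.15 m.

ΔN = 73 m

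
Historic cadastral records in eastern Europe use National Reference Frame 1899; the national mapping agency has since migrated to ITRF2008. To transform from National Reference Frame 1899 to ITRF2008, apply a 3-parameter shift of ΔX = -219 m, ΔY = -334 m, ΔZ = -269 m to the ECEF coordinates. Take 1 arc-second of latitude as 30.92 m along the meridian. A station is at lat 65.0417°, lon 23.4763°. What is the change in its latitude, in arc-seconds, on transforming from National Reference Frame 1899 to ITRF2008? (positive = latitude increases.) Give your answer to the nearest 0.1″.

Δφ = 6.1″

sin φ = 0.906615, cos φ = 0.421959, sin λ = 0.398370, cos λ = 0.917225.
North component: ΔN = −sin φ cos λ·ΔX − sin φ sin λ·ΔY + cos φ·ΔZ = −(0.906615)(0.917225)(-219) − (0.906615)(0.398370)(-334) + (0.421959)(-269) = 189.24 m.
1° of latitude spans 3600 × 30.92 = 111312 m, so Δφ = 189.24 / 111312 × 3600 = 6.120″.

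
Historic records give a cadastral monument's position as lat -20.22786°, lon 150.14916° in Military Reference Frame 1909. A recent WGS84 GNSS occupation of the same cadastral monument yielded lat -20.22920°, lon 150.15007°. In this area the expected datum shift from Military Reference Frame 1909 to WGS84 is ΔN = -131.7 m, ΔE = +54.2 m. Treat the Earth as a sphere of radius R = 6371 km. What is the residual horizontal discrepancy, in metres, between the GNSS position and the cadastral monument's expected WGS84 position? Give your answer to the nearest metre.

Observed coordinate differences: Δφ = -0.00134°, Δλ = +0.00091°.
Converting to metres (1° lat = 111195 m, cos φ = 0.938325): observed ΔN = -149.0 m, observed ΔE = 94.9 m.
Subtracting the expected shift leaves a residual of -149.0 − (-131.7) = -17.3 m north and 94.9 − (54.2) = 40.7 m east.
Residual distance = √((-17.3)² + 40.7²) = 44.3 m.

44 m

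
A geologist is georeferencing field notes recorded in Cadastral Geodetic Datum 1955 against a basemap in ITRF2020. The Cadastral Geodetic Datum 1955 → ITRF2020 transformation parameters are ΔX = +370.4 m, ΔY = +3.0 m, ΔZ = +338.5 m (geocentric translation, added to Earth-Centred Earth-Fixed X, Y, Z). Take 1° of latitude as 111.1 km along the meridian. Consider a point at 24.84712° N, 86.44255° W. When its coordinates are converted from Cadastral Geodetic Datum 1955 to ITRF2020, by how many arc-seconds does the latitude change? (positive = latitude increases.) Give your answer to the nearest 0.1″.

Δφ = 9.7″

sin φ = 0.420198, cos φ = 0.907432, sin λ = -0.998073, cos λ = 0.062049.
North component: ΔN = −sin φ cos λ·ΔX − sin φ sin λ·ΔY + cos φ·ΔZ = −(0.420198)(0.062049)(370.4) − (0.420198)(-0.998073)(3.0) + (0.907432)(338.5) = 298.77 m.
1° of latitude spans 111100 m, so Δφ = 298.77 / 111100 × 3600 = 9.681″.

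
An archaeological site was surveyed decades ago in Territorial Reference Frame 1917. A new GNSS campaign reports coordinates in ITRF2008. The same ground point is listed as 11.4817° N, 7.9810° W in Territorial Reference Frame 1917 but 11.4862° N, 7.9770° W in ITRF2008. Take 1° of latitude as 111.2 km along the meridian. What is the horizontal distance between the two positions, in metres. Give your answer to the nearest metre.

Δφ = 11.4862° − 11.4817° = +0.0045°; Δλ = -7.9770° − -7.9810° = +0.0040°.
ΔN = Δφ × 111200 = 500.4 m; ΔE = Δλ × 111200 × cos(11.4817°) = +0.0040 × 111200 × 0.979988 = 435.9 m.
Distance = √(ΔE² + ΔN²) = √(435.9² + 500.4²) = 663.6 m.

664 m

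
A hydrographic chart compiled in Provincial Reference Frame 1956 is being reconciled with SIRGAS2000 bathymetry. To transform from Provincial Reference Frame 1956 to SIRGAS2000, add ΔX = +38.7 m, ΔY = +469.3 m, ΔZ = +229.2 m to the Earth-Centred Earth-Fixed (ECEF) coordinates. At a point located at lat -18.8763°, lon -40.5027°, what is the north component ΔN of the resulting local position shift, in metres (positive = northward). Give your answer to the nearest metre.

At φ = -18.8763°, λ = -40.5027°: sin φ = -0.323526, cos φ = 0.946219, sin λ = -0.649484, cos λ = 0.760375.
ΔN = −sin φ cos λ·ΔX − sin φ sin λ·ΔY + cos φ·ΔZ = −(-0.323526)(0.760375)(38.7) − (-0.323526)(-0.649484)(469.3) + (0.946219)(229.2) = 127.78 m.

ΔN = 128 m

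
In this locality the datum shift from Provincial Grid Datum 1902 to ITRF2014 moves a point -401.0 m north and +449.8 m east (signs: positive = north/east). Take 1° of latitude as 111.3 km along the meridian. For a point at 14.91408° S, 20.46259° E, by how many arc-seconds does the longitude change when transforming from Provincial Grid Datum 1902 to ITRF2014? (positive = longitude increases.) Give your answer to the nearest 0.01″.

At latitude -14.91408°, cos φ = 0.966313.
1° of longitude at this latitude = 111.3 × cos φ = 107.55 km, so Δλ = 449.8 / 107550.6 = 0.0041822° = 15.056″.

Δλ = 15.06″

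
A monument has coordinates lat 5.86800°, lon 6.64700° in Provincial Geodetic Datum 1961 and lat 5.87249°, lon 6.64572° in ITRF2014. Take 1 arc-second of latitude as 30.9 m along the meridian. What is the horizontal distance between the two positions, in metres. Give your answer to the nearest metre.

519 m

Δφ = 5.87249° − 5.86800° = +0.00449°; Δλ = 6.64572° − 6.64700° = -0.00128°.
1° of latitude = 3600 × 30.90 = 111240 m.
ΔN = Δφ × 111240 = 499.5 m; ΔE = Δλ × 111240 × cos(5.86800°) = -0.00128 × 111240 × 0.994760 = -141.6 m.
Distance = √(ΔE² + ΔN²) = √((-141.6)² + 499.5²) = 519.2 m.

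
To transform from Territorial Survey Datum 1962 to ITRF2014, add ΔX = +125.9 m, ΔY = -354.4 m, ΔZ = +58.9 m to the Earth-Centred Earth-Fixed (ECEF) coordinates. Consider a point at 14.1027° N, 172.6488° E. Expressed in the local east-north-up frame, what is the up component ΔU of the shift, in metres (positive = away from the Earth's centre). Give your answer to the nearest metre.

At φ = 14.1027°, λ = 172.6488°: sin φ = 0.243661, cos φ = 0.969861, sin λ = 0.127951, cos λ = -0.991781.
ΔU = cos φ cos λ·ΔX + cos φ sin λ·ΔY + sin φ·ΔZ = (0.969861)(-0.991781)(125.9) + (0.969861)(0.127951)(-354.4) + (0.243661)(58.9) = -150.73 m.

ΔU = -151 m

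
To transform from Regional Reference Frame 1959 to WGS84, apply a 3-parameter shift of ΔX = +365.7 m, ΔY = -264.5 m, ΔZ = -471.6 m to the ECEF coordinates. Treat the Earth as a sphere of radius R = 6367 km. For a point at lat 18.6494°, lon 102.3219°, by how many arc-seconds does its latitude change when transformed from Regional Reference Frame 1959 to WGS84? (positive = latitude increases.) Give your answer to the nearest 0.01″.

Δφ = -10.99″

sin φ = 0.319776, cos φ = 0.947493, sin λ = 0.976964, cos λ = -0.213404.
North component: ΔN = −sin φ cos λ·ΔX − sin φ sin λ·ΔY + cos φ·ΔZ = −(0.319776)(-0.213404)(365.7) − (0.319776)(0.976964)(-264.5) + (0.947493)(-471.6) = -339.25 m.
1° of latitude spans πR/180 = 111125 m, so Δφ = -339.25 / 111125 × 3600 = -10.990″.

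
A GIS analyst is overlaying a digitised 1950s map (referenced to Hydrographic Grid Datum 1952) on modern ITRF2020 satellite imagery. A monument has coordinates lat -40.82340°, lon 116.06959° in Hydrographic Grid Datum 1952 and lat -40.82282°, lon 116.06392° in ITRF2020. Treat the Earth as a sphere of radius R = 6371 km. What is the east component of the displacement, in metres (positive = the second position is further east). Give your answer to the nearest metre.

ΔE = -477 m

Δφ = -40.82282° − -40.82340° = +0.00058°; Δλ = 116.06392° − 116.06959° = -0.00567°.
1° along a meridian = πR/180 = 111195 m.
ΔN = Δφ × 111195 = 64.5 m; ΔE = Δλ × 111195 × cos(-40.82340°) = -0.00567 × 111195 × 0.756728 = -477.1 m.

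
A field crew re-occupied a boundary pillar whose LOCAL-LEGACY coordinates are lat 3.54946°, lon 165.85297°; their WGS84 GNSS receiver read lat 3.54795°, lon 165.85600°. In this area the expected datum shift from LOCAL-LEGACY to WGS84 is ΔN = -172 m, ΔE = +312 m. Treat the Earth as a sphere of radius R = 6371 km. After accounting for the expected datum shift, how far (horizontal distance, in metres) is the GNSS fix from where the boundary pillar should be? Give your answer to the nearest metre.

25 m

Observed coordinate differences: Δφ = -0.00151°, Δλ = +0.00303°.
Converting to metres (1° lat = 111195 m, cos φ = 0.998082): observed ΔN = -167.9 m, observed ΔE = 336.3 m.
Subtracting the expected shift leaves a residual of -167.9 − (-172) = 4.1 m north and 336.3 − (312) = 24.3 m east.
Residual distance = √(4.1² + 24.3²) = 24.6 m.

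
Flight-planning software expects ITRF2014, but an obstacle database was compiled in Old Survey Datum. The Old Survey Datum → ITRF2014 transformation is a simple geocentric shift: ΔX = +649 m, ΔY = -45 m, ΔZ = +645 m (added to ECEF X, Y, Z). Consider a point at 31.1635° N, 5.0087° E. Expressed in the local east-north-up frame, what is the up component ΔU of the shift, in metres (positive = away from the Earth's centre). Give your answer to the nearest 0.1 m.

ΔU = 883.6 m

At φ = 31.1635°, λ = 5.0087°: sin φ = 0.517482, cos φ = 0.855694, sin λ = 0.087307, cos λ = 0.996181.
ΔU = cos φ cos λ·ΔX + cos φ sin λ·ΔY + sin φ·ΔZ = (0.855694)(0.996181)(649) + (0.855694)(0.087307)(-45) + (0.517482)(645) = 883.64 m.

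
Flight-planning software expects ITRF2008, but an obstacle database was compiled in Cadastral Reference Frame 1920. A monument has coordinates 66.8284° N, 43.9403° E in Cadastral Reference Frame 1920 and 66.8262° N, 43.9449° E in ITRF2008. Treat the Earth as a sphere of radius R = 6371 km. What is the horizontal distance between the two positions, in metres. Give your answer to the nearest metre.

317 m

Δφ = 66.8262° − 66.8284° = -0.0022°; Δλ = 43.9449° − 43.9403° = +0.0046°.
1° along a meridian = πR/180 = 111195 m.
ΔN = Δφ × 111195 = -244.6 m; ΔE = Δλ × 111195 × cos(66.8284°) = +0.0046 × 111195 × 0.393486 = 201.3 m.
Distance = √(ΔE² + ΔN²) = √(201.3² + (-244.6)²) = 316.8 m.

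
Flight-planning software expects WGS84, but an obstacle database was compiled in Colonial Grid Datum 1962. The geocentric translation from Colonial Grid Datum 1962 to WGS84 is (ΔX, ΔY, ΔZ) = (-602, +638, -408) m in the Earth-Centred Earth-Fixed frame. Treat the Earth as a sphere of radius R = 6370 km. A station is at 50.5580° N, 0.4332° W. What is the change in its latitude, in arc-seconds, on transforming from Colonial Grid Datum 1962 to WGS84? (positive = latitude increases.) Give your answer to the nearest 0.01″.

Δφ = 6.78″

sin φ = 0.772268, cos φ = 0.635297, sin λ = -0.007561, cos λ = 0.999971.
North component: ΔN = −sin φ cos λ·ΔX − sin φ sin λ·ΔY + cos φ·ΔZ = −(0.772268)(0.999971)(-602) − (0.772268)(-0.007561)(638) + (0.635297)(-408) = 209.42 m.
1° of latitude spans πR/180 = 111177 m, so Δφ = 209.42 / 111177 × 3600 = 6.781″.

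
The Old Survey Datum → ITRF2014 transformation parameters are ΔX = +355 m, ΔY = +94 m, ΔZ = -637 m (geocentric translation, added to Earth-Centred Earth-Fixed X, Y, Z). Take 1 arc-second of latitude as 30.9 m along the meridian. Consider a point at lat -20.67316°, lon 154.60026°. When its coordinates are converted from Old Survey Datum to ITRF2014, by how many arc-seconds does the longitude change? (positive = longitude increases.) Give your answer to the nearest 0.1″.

Δλ = -8.2″

sin φ = -0.353037, cos φ = 0.935610, sin λ = 0.428931, cos λ = -0.903337.
East component: ΔE = −sin λ·ΔX + cos λ·ΔY = −(0.428931)(355) + (-0.903337)(94) = -237.18 m.
1° of latitude spans 3600 × 30.90 = 111240 m; at latitude φ, 1° of longitude spans that × cos φ = 104077.2 m, so Δλ = -237.18 / 104077.2 × 3600 = -8.204″.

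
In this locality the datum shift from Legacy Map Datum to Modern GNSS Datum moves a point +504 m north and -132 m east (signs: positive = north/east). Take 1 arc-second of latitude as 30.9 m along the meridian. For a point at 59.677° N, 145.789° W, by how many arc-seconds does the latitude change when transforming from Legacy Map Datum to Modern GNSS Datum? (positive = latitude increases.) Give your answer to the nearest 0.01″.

1″ of latitude = 30.90 m, so Δφ = 504.0 / 30.90 = 16.311″.

Δφ = 16.31″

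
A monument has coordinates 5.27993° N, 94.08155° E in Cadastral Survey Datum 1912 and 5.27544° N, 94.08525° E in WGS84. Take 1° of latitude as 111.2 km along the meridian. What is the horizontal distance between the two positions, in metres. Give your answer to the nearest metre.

Δφ = 5.27544° − 5.27993° = -0.00449°; Δλ = 94.08525° − 94.08155° = +0.00370°.
ΔN = Δφ × 111200 = -499.3 m; ΔE = Δλ × 111200 × cos(5.27993°) = +0.00370 × 111200 × 0.995757 = 409.7 m.
Distance = √(ΔE² + ΔN²) = √(409.7² + (-499.3)²) = 645.9 m.

646 m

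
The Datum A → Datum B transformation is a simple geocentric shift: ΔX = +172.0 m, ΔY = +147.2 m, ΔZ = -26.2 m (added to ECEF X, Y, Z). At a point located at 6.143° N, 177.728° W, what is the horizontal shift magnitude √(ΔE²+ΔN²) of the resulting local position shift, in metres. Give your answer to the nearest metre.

140 m

At φ = 6.143°, λ = -177.728°: sin φ = 0.107010, cos φ = 0.994258, sin λ = -0.039643, cos λ = -0.999214.
ΔE = −sin λ·ΔX + cos λ·ΔY = −(-0.039643)·(172.0) + (-0.999214)·(147.2) = -140.27 m.
ΔN = −sin φ cos λ·ΔX − sin φ sin λ·ΔY + cos φ·ΔZ = −(0.107010)(-0.999214)(172.0) − (0.107010)(-0.039643)(147.2) + (0.994258)(-26.2) = -7.03 m.
Horizontal magnitude = √(ΔE² + ΔN²) = √((-140.27)² + (-7.03)²) = 140.44 m.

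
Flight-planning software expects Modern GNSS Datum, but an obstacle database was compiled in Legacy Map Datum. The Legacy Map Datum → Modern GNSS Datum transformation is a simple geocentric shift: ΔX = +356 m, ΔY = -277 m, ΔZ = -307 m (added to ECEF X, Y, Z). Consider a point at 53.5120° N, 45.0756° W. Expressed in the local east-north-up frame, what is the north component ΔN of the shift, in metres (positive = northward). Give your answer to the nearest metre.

The local north axis is (−sin φ cos λ, −sin φ sin λ, cos φ), giving ΔN = -202.119 − 157.682 − 182.559 = -542.36 m.

ΔN = -542 m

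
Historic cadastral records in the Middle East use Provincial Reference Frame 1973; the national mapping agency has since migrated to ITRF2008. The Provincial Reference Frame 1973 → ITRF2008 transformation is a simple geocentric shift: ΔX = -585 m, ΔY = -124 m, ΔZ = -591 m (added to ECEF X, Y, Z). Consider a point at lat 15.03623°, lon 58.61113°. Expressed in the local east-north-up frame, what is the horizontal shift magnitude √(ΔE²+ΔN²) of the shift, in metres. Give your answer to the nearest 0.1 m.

The local east axis at (φ, λ) is (−sin λ, cos λ, 0), so ΔE = −sin(58.61113°)·(-585) + cos(58.61113°)·(-124) = 434.80 m.
The local north axis is (−sin φ cos λ, −sin φ sin λ, cos φ), giving ΔN = 79.047 + 27.461 − 570.765 = -464.26 m.
Horizontal magnitude = √(ΔE² + ΔN²) = √(434.80² + (-464.26)²) = 636.07 m.

636.1 m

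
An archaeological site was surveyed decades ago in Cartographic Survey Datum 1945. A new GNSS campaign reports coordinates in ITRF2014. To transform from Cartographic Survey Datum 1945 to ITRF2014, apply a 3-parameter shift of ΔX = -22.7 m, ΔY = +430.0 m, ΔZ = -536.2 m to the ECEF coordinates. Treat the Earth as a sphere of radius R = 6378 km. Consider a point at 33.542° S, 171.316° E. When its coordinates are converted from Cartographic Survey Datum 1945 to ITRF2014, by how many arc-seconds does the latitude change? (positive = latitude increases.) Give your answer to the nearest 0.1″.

sin φ = -0.552548, cos φ = 0.833481, sin λ = 0.150985, cos λ = -0.988536.
North component: ΔN = −sin φ cos λ·ΔX − sin φ sin λ·ΔY + cos φ·ΔZ = −(-0.552548)(-0.988536)(-22.7) − (-0.552548)(0.150985)(430.0) + (0.833481)(-536.2) = -398.64 m.
1° of latitude spans πR/180 = 111317 m, so Δφ = -398.64 / 111317 × 3600 = -12.892″.

Δφ = -12.9″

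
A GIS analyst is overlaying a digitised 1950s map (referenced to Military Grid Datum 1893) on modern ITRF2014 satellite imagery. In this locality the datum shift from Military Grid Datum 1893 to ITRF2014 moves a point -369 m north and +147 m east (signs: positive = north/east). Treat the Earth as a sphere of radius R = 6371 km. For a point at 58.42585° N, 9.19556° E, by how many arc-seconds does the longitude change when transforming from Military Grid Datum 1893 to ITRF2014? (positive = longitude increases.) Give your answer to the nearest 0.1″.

At latitude 58.42585°, cos φ = 0.523602.
One radian of longitude at latitude φ spans R cos φ, so Δλ = ΔE / (R cos φ) = 147.0 / (6371000 × 0.523602) = 4.4067e-05 rad = 9.089″.

Δλ = 9.1″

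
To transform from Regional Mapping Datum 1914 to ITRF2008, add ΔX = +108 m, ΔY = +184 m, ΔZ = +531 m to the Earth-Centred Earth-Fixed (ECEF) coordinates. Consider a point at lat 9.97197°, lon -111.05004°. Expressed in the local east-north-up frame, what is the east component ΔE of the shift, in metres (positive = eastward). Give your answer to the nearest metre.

ΔE = 35 m

At φ = 9.97197°, λ = -111.05004°: sin φ = 0.173166, cos φ = 0.984893, sin λ = -0.933267, cos λ = -0.359183.
ΔE = −sin λ·ΔX + cos λ·ΔY = −(-0.933267)·(108) + (-0.359183)·(184) = 34.70 m.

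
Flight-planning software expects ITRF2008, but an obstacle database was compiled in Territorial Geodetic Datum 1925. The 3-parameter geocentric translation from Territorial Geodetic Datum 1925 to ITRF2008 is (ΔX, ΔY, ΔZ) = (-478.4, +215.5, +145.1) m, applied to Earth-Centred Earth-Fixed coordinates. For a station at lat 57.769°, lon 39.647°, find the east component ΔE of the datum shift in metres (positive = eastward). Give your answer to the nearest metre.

ΔE = 471 m

The local east axis at (φ, λ) is (−sin λ, cos λ, 0), so ΔE = −sin(39.647°)·(-478.4) + cos(39.647°)·215.5 = 471.18 m.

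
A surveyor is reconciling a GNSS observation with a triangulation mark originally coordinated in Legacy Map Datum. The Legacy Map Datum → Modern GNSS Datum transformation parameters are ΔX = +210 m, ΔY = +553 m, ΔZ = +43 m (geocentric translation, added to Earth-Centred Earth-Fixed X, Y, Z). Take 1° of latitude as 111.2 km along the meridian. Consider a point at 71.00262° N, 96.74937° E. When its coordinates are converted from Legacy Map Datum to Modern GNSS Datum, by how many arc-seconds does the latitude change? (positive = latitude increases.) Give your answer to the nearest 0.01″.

Δφ = -15.60″

sin φ = 0.945533, cos φ = 0.325525, sin λ = 0.993070, cos λ = -0.117526.
North component: ΔN = −sin φ cos λ·ΔX − sin φ sin λ·ΔY + cos φ·ΔZ = −(0.945533)(-0.117526)(210) − (0.945533)(0.993070)(553) + (0.325525)(43) = -481.92 m.
1° of latitude spans 111200 m, so Δφ = -481.92 / 111200 × 3600 = -15.602″.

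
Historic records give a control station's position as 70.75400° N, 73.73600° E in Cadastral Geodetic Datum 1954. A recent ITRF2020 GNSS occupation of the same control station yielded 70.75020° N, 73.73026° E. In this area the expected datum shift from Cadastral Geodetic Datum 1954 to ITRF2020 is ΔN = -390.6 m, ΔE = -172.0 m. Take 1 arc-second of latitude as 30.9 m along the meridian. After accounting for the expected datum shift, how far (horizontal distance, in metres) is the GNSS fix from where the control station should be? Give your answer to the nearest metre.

Observed coordinate differences: Δφ = -0.00380°, Δλ = -0.00574°.
Converting to metres (1° lat = 111240 m, cos φ = 0.329625): observed ΔN = -422.7 m, observed ΔE = -210.5 m.
Subtracting the expected shift leaves a residual of -422.7 − (-390.6) = -32.1 m north and -210.5 − (-172.0) = -38.5 m east.
Residual distance = √((-32.1)² + (-38.5)²) = 50.1 m.

50 m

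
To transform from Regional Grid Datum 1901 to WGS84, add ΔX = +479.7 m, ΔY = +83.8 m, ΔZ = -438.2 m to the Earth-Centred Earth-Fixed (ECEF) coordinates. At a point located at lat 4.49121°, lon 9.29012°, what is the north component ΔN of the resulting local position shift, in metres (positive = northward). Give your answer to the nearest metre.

The local north axis is (−sin φ cos λ, −sin φ sin λ, cos φ), giving ΔN = -37.071 − 1.059 − 436.854 = -474.98 m.

ΔN = -475 m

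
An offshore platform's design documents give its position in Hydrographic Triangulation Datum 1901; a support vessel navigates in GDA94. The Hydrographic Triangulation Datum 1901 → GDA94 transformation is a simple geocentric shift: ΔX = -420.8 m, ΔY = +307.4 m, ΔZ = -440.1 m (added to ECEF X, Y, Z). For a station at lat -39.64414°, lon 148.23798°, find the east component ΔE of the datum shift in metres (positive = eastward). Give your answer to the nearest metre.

The local east axis at (φ, λ) is (−sin λ, cos λ, 0), so ΔE = −sin(148.23798°)·(-420.8) + cos(148.23798°)·307.4 = -39.86 m.

ΔE = -40 m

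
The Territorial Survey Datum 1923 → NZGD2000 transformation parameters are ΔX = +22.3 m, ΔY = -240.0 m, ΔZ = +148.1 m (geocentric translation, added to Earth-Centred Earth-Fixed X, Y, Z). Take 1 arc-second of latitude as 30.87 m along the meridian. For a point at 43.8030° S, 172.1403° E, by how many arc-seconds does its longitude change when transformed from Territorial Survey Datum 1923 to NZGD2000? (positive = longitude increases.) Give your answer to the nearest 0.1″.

sin φ = -0.692181, cos φ = 0.721724, sin λ = 0.136748, cos λ = -0.990606.
East component: ΔE = −sin λ·ΔX + cos λ·ΔY = −(0.136748)(22.3) + (-0.990606)(-240.0) = 234.70 m.
1° of latitude spans 3600 × 30.87 = 111132 m; at latitude φ, 1° of longitude spans that × cos φ = 80206.6 m, so Δλ = 234.70 / 80206.6 × 3600 = 10.534″.

Δλ = 10.5″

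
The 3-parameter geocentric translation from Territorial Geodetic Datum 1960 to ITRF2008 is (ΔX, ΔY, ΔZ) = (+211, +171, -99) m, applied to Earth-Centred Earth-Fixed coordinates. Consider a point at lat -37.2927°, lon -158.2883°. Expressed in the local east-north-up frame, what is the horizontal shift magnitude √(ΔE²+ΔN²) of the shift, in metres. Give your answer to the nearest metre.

249 m

At φ = -37.2927°, λ = -158.2883°: sin φ = -0.605887, cos φ = 0.795551, sin λ = -0.369936, cos λ = -0.929057.
ΔE = −sin λ·ΔX + cos λ·ΔY = −(-0.369936)·(211) + (-0.929057)·(171) = -80.81 m.
ΔN = −sin φ cos λ·ΔX − sin φ sin λ·ΔY + cos φ·ΔZ = −(-0.605887)(-0.929057)(211) − (-0.605887)(-0.369936)(171) + (0.795551)(-99) = -235.86 m.
Horizontal magnitude = √(ΔE² + ΔN²) = √((-80.81)² + (-235.86)²) = 249.32 m.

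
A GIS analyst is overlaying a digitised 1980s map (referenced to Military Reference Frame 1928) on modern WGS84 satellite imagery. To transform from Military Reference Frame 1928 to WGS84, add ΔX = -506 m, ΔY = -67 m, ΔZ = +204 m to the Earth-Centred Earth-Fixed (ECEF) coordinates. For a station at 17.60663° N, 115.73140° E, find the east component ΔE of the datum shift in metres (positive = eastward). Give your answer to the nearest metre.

ΔE = 485 m

The local east axis at (φ, λ) is (−sin λ, cos λ, 0), so ΔE = −sin(115.73140°)·(-506) + cos(115.73140°)·(-67) = 484.91 m.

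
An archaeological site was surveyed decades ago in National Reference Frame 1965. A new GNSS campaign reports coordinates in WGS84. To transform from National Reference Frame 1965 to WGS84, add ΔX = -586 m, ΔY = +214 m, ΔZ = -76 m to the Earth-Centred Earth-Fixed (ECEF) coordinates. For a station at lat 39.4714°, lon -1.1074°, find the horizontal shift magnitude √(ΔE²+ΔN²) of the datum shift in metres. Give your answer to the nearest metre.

The local east axis at (φ, λ) is (−sin λ, cos λ, 0), so ΔE = −sin(-1.1074°)·(-586) + cos(-1.1074°)·214 = 202.63 m.
The local north axis is (−sin φ cos λ, −sin φ sin λ, cos φ), giving ΔN = 372.447 + 2.629 − 58.668 = 316.41 m.
Horizontal magnitude = √(ΔE² + ΔN²) = √(202.63² + 316.41²) = 375.73 m.

376 m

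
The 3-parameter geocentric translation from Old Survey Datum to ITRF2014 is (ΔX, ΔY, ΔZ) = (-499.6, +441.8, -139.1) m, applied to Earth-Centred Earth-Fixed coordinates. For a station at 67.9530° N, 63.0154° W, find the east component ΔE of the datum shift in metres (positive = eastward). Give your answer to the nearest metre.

ΔE = -245 m

The local east axis at (φ, λ) is (−sin λ, cos λ, 0), so ΔE = −sin(-63.0154°)·(-499.6) + cos(-63.0154°)·441.8 = -244.74 m.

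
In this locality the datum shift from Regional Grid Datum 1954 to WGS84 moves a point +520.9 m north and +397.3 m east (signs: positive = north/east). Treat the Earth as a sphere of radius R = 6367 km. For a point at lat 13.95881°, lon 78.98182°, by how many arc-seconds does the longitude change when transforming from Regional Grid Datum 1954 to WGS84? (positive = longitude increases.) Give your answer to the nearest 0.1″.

At latitude 13.95881°, cos φ = 0.970469.
One radian of longitude at latitude φ spans R cos φ, so Δλ = ΔE / (R cos φ) = 397.3 / (6367000 × 0.970469) = 6.4299e-05 rad = 13.263″.

Δλ = 13.3″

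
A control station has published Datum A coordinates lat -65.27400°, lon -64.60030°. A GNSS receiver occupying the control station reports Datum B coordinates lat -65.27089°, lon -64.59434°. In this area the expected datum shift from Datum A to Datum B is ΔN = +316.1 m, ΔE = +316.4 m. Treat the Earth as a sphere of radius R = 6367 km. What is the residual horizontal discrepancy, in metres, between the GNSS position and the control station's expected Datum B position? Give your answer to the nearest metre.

Observed coordinate differences: Δφ = +0.00311°, Δλ = +0.00596°.
Converting to metres (1° lat = 111125 m, cos φ = 0.418279): observed ΔN = 345.6 m, observed ΔE = 277.0 m.
Subtracting the expected shift leaves a residual of 345.6 − (316.1) = 29.5 m north and 277.0 − (316.4) = -39.4 m east.
Residual distance = √(29.5² + (-39.4)²) = 49.2 m.

49 m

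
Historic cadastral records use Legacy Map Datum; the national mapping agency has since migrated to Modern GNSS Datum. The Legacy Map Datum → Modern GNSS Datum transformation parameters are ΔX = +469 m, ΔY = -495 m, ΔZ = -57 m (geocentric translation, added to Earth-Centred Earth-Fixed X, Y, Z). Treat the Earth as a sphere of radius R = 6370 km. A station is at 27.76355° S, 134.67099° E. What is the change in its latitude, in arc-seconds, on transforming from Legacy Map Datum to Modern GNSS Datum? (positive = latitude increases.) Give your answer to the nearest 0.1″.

sin φ = -0.465824, cos φ = 0.884877, sin λ = 0.711156, cos λ = -0.703035.
North component: ΔN = −sin φ cos λ·ΔX − sin φ sin λ·ΔY + cos φ·ΔZ = −(-0.465824)(-0.703035)(469) − (-0.465824)(0.711156)(-495) + (0.884877)(-57) = -368.01 m.
1° of latitude spans πR/180 = 111177 m, so Δφ = -368.01 / 111177 × 3600 = -11.916″.

Δφ = -11.9″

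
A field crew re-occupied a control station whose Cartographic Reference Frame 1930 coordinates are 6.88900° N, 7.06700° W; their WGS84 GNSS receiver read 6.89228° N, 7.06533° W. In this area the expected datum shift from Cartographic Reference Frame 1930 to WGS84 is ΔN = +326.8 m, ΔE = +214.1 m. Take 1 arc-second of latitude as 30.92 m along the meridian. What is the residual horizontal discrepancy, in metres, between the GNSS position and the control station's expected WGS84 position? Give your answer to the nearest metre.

Observed coordinate differences: Δφ = +0.00328°, Δλ = +0.00167°.
Converting to metres (1° lat = 111312 m, cos φ = 0.992780): observed ΔN = 365.1 m, observed ΔE = 184.5 m.
Subtracting the expected shift leaves a residual of 365.1 − (326.8) = 38.3 m north and 184.5 − (214.1) = -29.6 m east.
Residual distance = √(38.3² + (-29.6)²) = 48.4 m.

48 m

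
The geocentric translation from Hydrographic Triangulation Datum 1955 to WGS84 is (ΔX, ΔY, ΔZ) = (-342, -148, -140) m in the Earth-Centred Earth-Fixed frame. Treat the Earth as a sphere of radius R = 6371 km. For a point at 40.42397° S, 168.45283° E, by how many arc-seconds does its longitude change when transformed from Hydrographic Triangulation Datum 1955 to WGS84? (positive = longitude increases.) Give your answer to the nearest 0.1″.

sin φ = -0.648438, cos φ = 0.761267, sin λ = 0.200175, cos λ = -0.979760.
East component: ΔE = −sin λ·ΔX + cos λ·ΔY = −(0.200175)(-342) + (-0.979760)(-148) = 213.46 m.
1° of latitude spans πR/180 = 111195 m; at latitude φ, 1° of longitude spans that × cos φ = 84649.0 m, so Δλ = 213.46 / 84649.0 × 3600 = 9.078″.

Δλ = 9.1″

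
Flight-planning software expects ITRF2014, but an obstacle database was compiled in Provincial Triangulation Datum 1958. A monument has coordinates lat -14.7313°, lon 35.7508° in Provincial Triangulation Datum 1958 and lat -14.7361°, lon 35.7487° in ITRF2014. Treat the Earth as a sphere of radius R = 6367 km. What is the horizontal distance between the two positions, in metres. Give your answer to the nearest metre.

579 m

Δφ = -14.7361° − -14.7313° = -0.0048°; Δλ = 35.7487° − 35.7508° = -0.0021°.
1° along a meridian = πR/180 = 111125 m.
ΔN = Δφ × 111125 = -533.4 m; ΔE = Δλ × 111125 × cos(-14.7313°) = -0.0021 × 111125 × 0.967129 = -225.7 m.
Distance = √(ΔE² + ΔN²) = √((-225.7)² + (-533.4)²) = 579.2 m.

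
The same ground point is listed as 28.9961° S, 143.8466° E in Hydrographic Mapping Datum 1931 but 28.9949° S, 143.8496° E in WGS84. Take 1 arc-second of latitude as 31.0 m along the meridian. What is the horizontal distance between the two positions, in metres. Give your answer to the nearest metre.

322 m

Δφ = -28.9949° − -28.9961° = +0.0012°; Δλ = 143.8496° − 143.8466° = +0.0030°.
1° of latitude = 3600 × 31.00 = 111600 m.
ΔN = Δφ × 111600 = 133.9 m; ΔE = Δλ × 111600 × cos(-28.9961°) = +0.0030 × 111600 × 0.874653 = 292.8 m.
Distance = √(ΔE² + ΔN²) = √(292.8² + 133.9²) = 322.0 m.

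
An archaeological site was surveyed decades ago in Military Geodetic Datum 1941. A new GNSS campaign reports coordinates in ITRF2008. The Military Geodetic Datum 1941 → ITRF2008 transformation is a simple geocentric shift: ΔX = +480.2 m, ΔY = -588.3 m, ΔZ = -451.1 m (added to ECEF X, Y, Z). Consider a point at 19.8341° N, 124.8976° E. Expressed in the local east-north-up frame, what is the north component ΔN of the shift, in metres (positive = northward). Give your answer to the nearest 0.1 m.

The local north axis is (−sin φ cos λ, −sin φ sin λ, cos φ), giving ΔN = 93.215 + 163.714 − 424.340 = -167.41 m.

ΔN = -167.4 m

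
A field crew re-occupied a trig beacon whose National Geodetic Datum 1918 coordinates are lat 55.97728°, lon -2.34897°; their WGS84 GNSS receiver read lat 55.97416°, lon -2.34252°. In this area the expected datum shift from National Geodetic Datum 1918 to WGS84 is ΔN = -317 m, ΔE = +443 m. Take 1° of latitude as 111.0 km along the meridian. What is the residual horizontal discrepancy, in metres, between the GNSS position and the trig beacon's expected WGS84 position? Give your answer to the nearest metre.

52 m

Observed coordinate differences: Δφ = -0.00312°, Δλ = +0.00645°.
Converting to metres (1° lat = 111000 m, cos φ = 0.559522): observed ΔN = -346.3 m, observed ΔE = 400.6 m.
Subtracting the expected shift leaves a residual of -346.3 − (-317) = -29.3 m north and 400.6 − (443) = -42.4 m east.
Residual distance = √((-29.3)² + (-42.4)²) = 51.6 m.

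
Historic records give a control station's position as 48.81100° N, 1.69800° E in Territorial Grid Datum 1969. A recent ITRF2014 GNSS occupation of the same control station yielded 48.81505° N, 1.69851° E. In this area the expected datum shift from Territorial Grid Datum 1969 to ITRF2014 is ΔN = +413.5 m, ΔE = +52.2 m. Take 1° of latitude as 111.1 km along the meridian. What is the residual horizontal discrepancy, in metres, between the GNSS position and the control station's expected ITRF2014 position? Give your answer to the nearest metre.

Observed coordinate differences: Δφ = +0.00405°, Δλ = +0.00051°.
Converting to metres (1° lat = 111100 m, cos φ = 0.658545): observed ΔN = 450.0 m, observed ΔE = 37.3 m.
Subtracting the expected shift leaves a residual of 450.0 − (413.5) = 36.5 m north and 37.3 − (52.2) = -14.9 m east.
Residual distance = √(36.5² + (-14.9)²) = 39.4 m.

39 m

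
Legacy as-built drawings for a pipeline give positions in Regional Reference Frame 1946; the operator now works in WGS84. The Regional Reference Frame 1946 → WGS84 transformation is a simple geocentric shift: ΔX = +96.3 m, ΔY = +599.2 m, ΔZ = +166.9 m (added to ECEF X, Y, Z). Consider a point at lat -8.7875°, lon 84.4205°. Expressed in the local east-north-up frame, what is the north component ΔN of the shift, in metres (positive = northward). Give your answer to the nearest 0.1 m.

The local north axis is (−sin φ cos λ, −sin φ sin λ, cos φ), giving ΔN = 1.430 + 91.106 + 164.941 = 257.48 m.

ΔN = 257.5 m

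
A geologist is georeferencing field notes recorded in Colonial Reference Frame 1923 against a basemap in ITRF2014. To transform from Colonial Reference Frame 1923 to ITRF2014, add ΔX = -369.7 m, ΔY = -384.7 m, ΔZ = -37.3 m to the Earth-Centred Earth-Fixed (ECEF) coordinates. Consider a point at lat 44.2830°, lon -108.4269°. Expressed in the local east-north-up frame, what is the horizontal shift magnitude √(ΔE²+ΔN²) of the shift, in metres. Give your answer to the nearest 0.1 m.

The local east axis at (φ, λ) is (−sin λ, cos λ, 0), so ΔE = −sin(-108.4269°)·(-369.7) + cos(-108.4269°)·(-384.7) = -229.14 m.
The local north axis is (−sin φ cos λ, −sin φ sin λ, cos φ), giving ΔN = -81.592 − 254.827 − 26.703 = -363.12 m.
Horizontal magnitude = √(ΔE² + ΔN²) = √((-229.14)² + (-363.12)²) = 429.38 m.

429.4 m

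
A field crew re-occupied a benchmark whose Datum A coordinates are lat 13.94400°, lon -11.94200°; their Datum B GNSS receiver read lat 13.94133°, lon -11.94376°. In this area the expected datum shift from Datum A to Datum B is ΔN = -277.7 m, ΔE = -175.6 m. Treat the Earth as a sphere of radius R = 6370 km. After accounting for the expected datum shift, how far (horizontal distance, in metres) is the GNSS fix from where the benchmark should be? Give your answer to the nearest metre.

Observed coordinate differences: Δφ = -0.00267°, Δλ = -0.00176°.
Converting to metres (1° lat = 111177 m, cos φ = 0.970532): observed ΔN = -296.8 m, observed ΔE = -189.9 m.
Subtracting the expected shift leaves a residual of -296.8 − (-277.7) = -19.1 m north and -189.9 − (-175.6) = -14.3 m east.
Residual distance = √((-19.1)² + (-14.3)²) = 23.9 m.

24 m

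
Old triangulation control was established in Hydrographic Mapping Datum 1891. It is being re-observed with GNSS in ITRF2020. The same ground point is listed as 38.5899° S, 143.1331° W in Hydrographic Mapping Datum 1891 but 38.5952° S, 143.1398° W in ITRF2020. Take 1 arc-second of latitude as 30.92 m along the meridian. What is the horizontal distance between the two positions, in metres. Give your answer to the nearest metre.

829 m

Δφ = -38.5952° − -38.5899° = -0.0053°; Δλ = -143.1398° − -143.1331° = -0.0067°.
1° of latitude = 3600 × 30.92 = 111312 m.
ΔN = Δφ × 111312 = -590.0 m; ΔE = Δλ × 111312 × cos(-38.5899°) = -0.0067 × 111312 × 0.781630 = -582.9 m.
Distance = √(ΔE² + ΔN²) = √((-582.9)² + (-590.0)²) = 829.4 m.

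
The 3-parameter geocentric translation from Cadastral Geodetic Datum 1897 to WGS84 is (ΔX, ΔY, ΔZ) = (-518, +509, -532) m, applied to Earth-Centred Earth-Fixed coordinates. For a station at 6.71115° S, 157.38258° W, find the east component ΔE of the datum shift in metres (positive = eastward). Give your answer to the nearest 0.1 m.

ΔE = -669.1 m

At φ = -6.71115°, λ = -157.38258°: sin φ = -0.116864, cos φ = 0.993148, sin λ = -0.384576, cos λ = -0.923093.
ΔE = −sin λ·ΔX + cos λ·ΔY = −(-0.384576)·(-518) + (-0.923093)·(509) = -669.06 m.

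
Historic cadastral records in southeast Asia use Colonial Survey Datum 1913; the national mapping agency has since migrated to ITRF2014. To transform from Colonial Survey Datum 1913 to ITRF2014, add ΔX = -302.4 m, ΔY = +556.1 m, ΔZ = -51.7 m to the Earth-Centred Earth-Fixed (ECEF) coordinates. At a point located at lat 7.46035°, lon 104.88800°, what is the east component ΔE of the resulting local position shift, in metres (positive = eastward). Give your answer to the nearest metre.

ΔE = 149 m

The local east axis at (φ, λ) is (−sin λ, cos λ, 0), so ΔE = −sin(104.88800°)·(-302.4) + cos(104.88800°)·556.1 = 149.37 m.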